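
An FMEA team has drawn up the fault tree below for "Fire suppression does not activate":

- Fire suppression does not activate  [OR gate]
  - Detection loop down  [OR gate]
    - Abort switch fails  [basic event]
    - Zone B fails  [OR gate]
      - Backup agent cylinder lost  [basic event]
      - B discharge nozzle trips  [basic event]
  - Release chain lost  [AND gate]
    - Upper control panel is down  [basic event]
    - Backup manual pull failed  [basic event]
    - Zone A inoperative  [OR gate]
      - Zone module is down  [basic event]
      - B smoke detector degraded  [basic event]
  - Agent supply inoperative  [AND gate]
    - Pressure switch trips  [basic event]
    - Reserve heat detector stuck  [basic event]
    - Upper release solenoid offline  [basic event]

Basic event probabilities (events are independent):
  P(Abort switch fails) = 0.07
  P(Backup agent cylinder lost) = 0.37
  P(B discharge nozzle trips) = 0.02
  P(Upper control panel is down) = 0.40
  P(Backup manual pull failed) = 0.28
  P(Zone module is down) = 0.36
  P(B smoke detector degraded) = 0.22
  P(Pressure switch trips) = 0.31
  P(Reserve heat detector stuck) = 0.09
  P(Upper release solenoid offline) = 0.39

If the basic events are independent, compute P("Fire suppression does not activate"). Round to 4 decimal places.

0.4639

P(Zone B fails) [OR] = 1 − (1−0.37) × (1−0.02) = 0.382600
P(Detection loop down) [OR] = 1 − (1−0.07) × (1−0.382600) = 0.425818
P(Zone A inoperative) [OR] = 1 − (1−0.36) × (1−0.22) = 0.500800
P(Release chain lost) [AND] = 0.40 × 0.28 × 0.500800 = 0.056090
P(Agent supply inoperative) [AND] = 0.31 × 0.09 × 0.39 = 0.010881
P(Fire suppression does not activate) [OR] = 1 − (1−0.425818) × (1−0.056090) × (1−0.010881) = 0.463921
Rounded to 4 decimal places: P(Fire suppression does not activate) ≈ 0.4639.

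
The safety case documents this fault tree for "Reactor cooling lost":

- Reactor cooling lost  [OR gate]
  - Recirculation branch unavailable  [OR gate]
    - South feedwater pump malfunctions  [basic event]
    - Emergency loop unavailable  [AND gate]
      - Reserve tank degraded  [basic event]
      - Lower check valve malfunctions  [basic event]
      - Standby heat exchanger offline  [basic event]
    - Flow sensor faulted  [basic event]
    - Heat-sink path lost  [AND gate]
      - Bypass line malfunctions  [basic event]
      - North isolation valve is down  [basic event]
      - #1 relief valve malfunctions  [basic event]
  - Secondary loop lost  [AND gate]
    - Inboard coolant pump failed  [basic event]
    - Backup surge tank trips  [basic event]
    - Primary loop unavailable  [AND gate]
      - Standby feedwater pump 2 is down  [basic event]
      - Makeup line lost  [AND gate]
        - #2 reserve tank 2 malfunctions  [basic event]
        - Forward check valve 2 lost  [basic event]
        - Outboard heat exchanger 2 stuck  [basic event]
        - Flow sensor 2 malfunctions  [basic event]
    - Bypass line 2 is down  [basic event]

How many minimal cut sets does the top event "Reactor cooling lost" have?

Emergency loop unavailable [AND]: one cut set from each child combined → 1 × 1 × 1 = 1 cut set(s).
Heat-sink path lost [AND]: one cut set from each child combined → 1 × 1 × 1 = 1 cut set(s).
Recirculation branch unavailable [OR]: union of children's cut sets → 4 cut set(s).
Makeup line lost [AND]: one cut set from each child combined → 1 × 1 × 1 × 1 = 1 cut set(s).
Primary loop unavailable [AND]: one cut set from each child combined → 1 × 1 = 1 cut set(s).
Secondary loop lost [AND]: one cut set from each child combined → 1 × 1 × 1 × 1 = 1 cut set(s).
Reactor cooling lost [OR]: union of children's cut sets → 5 cut set(s).
Minimal cut sets: {South feedwater pump malfunctions}; {Lower check valve malfunctions, Reserve tank degraded, Standby heat exchanger offline}; {Flow sensor faulted}; {#1 relief valve malfunctions, Bypass line malfunctions, North isolation valve is down}; {#2 reserve tank 2 malfunctions, Backup surge tank trips, Bypass line 2 is down, Flow sensor 2 malfunctions, Forward check valve 2 lost, Inboard coolant pump failed, Outboard heat exchanger 2 stuck, Standby feedwater pump 2 is down}.

5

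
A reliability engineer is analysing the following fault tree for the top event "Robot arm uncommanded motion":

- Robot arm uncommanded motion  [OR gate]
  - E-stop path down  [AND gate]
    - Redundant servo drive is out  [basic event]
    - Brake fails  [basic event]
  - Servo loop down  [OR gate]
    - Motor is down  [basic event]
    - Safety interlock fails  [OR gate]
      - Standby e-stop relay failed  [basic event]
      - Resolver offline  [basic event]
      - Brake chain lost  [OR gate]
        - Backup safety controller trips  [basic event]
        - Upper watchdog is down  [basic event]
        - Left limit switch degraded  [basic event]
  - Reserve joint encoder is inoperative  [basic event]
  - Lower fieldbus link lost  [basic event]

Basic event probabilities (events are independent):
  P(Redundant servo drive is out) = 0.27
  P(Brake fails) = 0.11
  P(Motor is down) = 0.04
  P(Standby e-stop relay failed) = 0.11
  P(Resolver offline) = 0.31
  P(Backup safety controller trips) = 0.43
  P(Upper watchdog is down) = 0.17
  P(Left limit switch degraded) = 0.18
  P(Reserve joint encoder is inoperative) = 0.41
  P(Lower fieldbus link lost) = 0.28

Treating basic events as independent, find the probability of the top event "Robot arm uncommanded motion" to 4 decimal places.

P(E-stop path down) [AND] = 0.27 × 0.11 = 0.029700
P(Brake chain lost) [OR] = 1 − (1−0.43) × (1−0.17) × (1−0.18) = 0.612058
P(Safety interlock fails) [OR] = 1 − (1−0.11) × (1−0.31) × (1−0.612058) = 0.761765
P(Servo loop down) [OR] = 1 − (1−0.04) × (1−0.761765) = 0.771294
P(Robot arm uncommanded motion) [OR] = 1 − (1−0.029700) × (1−0.771294) × (1−0.41) × (1−0.28) = 0.905731
Rounded to 4 decimal places: P(Robot arm uncommanded motion) ≈ 0.9057.

0.9057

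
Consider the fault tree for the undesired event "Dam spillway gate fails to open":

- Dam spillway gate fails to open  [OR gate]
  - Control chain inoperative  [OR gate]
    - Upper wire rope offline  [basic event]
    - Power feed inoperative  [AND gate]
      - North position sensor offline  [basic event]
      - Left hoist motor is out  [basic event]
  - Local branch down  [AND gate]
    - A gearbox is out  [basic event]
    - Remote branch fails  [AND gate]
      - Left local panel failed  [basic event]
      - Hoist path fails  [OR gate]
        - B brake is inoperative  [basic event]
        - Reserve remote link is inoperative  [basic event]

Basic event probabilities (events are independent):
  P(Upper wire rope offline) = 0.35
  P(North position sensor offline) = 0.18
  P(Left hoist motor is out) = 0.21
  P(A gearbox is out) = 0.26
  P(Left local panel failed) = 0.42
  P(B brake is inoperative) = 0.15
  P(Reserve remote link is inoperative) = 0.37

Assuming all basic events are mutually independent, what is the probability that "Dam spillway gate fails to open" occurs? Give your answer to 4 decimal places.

0.4063

P(Power feed inoperative) [AND] = 0.18 × 0.21 = 0.037800
P(Control chain inoperative) [OR] = 1 − (1−0.35) × (1−0.037800) = 0.374570
P(Hoist path fails) [OR] = 1 − (1−0.15) × (1−0.37) = 0.464500
P(Remote branch fails) [AND] = 0.42 × 0.464500 = 0.195090
P(Local branch down) [AND] = 0.26 × 0.195090 = 0.050723
P(Dam spillway gate fails to open) [OR] = 1 − (1−0.374570) × (1−0.050723) = 0.406294
Rounded to 4 decimal places: P(Dam spillway gate fails to open) ≈ 0.4063.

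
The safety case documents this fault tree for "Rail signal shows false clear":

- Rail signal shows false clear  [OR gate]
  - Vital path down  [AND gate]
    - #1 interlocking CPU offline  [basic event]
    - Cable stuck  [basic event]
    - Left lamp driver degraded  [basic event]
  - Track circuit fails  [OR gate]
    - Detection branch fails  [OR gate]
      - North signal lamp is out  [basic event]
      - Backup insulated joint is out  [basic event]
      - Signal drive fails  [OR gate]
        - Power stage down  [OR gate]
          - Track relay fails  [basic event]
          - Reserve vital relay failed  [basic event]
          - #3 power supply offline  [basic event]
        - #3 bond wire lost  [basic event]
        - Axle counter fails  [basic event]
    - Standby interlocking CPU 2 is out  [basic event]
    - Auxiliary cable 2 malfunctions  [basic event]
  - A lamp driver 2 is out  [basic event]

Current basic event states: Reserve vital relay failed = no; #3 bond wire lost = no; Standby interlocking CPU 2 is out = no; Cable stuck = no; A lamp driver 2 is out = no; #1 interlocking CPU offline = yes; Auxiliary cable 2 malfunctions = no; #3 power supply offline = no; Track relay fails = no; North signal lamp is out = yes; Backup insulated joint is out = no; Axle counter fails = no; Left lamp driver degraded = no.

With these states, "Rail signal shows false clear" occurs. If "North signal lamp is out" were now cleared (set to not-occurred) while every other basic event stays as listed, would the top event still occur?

Counterfactual: set "North signal lamp is out" to not occurred.
Vital path down [AND]: #1 interlocking CPU offline=occurs, Cable stuck=not, Left lamp driver degraded=not → not all inputs occur → does not occur.
Power stage down [OR]: Track relay fails=not, Reserve vital relay failed=not, #3 power supply offline=not → no input occurs → does not occur.
Signal drive fails [OR]: Power stage down=not, #3 bond wire lost=not, Axle counter fails=not → no input occurs → does not occur.
Detection branch fails [OR]: North signal lamp is out=not, Backup insulated joint is out=not, Signal drive fails=not → no input occurs → does not occur.
Track circuit fails [OR]: Detection branch fails=not, Standby interlocking CPU 2 is out=not, Auxiliary cable 2 malfunctions=not → no input occurs → does not occur.
Rail signal shows false clear [OR]: Vital path down=not, Track circuit fails=not, A lamp driver 2 is out=not → no input occurs → does not occur.

No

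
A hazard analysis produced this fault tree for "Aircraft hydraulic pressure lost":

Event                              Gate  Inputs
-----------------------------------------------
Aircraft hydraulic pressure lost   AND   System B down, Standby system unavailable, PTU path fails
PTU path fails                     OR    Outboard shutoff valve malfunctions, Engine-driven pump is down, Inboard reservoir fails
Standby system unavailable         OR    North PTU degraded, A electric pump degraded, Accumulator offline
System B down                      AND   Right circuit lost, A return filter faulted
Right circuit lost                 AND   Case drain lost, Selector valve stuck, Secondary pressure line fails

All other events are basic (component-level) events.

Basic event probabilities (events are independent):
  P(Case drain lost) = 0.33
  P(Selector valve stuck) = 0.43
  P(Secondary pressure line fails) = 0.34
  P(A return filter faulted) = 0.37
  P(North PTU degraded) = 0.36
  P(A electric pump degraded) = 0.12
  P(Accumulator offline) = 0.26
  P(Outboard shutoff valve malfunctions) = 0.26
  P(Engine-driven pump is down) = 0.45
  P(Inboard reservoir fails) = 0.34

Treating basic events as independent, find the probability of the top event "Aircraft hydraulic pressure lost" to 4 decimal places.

0.0076

P(Right circuit lost) [AND] = 0.33 × 0.43 × 0.34 = 0.048246
P(System B down) [AND] = 0.048246 × 0.37 = 0.017851
P(Standby system unavailable) [OR] = 1 − (1−0.36) × (1−0.12) × (1−0.26) = 0.583232
P(PTU path fails) [OR] = 1 − (1−0.26) × (1−0.45) × (1−0.34) = 0.731380
P(Aircraft hydraulic pressure lost) [AND] = 0.017851 × 0.583232 × 0.731380 = 0.007615
Rounded to 4 decimal places: P(Aircraft hydraulic pressure lost) ≈ 0.0076.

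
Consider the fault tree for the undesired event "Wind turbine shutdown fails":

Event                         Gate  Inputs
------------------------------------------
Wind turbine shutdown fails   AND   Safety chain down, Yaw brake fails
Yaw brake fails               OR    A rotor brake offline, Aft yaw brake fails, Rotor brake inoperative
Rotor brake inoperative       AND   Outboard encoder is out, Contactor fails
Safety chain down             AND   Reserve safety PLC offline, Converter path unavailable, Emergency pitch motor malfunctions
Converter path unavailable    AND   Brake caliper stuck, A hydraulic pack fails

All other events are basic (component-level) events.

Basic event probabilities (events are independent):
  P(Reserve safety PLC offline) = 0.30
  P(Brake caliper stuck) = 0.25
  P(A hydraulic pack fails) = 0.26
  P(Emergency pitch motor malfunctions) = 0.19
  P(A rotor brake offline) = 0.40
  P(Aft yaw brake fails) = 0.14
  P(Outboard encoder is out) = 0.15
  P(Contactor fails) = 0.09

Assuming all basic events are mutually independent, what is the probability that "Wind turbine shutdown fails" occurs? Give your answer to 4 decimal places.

P(Converter path unavailable) [AND] = 0.25 × 0.26 = 0.065000
P(Safety chain down) [AND] = 0.30 × 0.065000 × 0.19 = 0.003705
P(Rotor brake inoperative) [AND] = 0.15 × 0.09 = 0.013500
P(Yaw brake fails) [OR] = 1 − (1−0.40) × (1−0.14) × (1−0.013500) = 0.490966
P(Wind turbine shutdown fails) [AND] = 0.003705 × 0.490966 = 0.001819
Rounded to 4 decimal places: P(Wind turbine shutdown fails) ≈ 0.0018.

0.0018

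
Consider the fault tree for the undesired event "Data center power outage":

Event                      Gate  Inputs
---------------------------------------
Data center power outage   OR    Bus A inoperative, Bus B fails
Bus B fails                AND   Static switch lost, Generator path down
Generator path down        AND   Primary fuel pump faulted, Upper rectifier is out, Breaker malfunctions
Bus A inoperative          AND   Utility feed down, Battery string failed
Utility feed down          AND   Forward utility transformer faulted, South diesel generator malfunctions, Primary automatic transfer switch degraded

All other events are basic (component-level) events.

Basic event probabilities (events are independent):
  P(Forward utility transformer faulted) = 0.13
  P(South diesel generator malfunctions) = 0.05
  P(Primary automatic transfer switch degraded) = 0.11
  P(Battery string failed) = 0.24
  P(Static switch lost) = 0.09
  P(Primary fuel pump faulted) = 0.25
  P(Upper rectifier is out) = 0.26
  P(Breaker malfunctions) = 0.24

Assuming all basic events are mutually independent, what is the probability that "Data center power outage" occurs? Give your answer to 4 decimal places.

0.0016

P(Utility feed down) [AND] = 0.13 × 0.05 × 0.11 = 0.000715
P(Bus A inoperative) [AND] = 0.000715 × 0.24 = 0.000172
P(Generator path down) [AND] = 0.25 × 0.26 × 0.24 = 0.015600
P(Bus B fails) [AND] = 0.09 × 0.015600 = 0.001404
P(Data center power outage) [OR] = 1 − (1−0.000172) × (1−0.001404) = 0.001576
Rounded to 4 decimal places: P(Data center power outage) ≈ 0.0016.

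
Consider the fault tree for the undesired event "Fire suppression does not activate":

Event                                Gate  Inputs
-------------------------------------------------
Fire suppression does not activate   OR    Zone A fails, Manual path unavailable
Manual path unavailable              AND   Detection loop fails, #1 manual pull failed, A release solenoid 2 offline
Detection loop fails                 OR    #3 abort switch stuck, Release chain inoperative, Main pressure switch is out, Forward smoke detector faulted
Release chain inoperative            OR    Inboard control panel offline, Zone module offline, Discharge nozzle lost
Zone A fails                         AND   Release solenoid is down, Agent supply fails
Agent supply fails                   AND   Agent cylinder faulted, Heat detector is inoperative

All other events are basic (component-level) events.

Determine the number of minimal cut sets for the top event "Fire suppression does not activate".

7

Agent supply fails [AND]: one cut set from each child combined → 1 × 1 = 1 cut set(s).
Zone A fails [AND]: one cut set from each child combined → 1 × 1 = 1 cut set(s).
Release chain inoperative [OR]: union of children's cut sets → 3 cut set(s).
Detection loop fails [OR]: union of children's cut sets → 6 cut set(s).
Manual path unavailable [AND]: one cut set from each child combined → 6 × 1 × 1 = 6 cut set(s).
Fire suppression does not activate [OR]: union of children's cut sets → 7 cut set(s).
Minimal cut sets: {Agent cylinder faulted, Heat detector is inoperative, Release solenoid is down}; {#1 manual pull failed, #3 abort switch stuck, A release solenoid 2 offline}; {#1 manual pull failed, A release solenoid 2 offline, Inboard control panel offline}; {#1 manual pull failed, A release solenoid 2 offline, Zone module offline}; {#1 manual pull failed, A release solenoid 2 offline, Discharge nozzle lost}; {#1 manual pull failed, A release solenoid 2 offline, Main pressure switch is out}; {#1 manual pull failed, A release solenoid 2 offline, Forward smoke detector faulted}.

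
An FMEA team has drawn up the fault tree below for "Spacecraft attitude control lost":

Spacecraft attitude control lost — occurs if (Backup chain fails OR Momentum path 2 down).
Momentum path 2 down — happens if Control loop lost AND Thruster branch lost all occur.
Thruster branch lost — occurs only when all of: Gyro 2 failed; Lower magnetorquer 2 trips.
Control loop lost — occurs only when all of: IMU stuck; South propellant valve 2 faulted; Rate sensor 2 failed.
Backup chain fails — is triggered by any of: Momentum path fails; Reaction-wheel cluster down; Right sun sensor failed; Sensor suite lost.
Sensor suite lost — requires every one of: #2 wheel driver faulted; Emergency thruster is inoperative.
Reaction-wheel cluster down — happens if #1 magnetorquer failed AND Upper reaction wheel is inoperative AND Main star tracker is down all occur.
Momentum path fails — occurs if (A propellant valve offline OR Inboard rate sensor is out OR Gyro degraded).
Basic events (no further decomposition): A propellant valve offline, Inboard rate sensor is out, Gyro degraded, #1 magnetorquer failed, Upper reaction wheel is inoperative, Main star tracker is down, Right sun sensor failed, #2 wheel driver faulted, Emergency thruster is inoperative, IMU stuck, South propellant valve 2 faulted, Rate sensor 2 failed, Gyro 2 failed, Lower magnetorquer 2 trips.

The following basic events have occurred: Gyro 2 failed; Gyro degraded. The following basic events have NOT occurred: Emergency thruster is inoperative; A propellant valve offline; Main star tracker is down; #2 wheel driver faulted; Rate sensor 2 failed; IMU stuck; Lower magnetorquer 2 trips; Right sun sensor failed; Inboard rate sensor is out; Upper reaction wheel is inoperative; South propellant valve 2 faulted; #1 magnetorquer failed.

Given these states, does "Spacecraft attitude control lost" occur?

Momentum path fails [OR]: A propellant valve offline=not, Inboard rate sensor is out=not, Gyro degraded=occurs → at least one input occurs → occurs.
Reaction-wheel cluster down [AND]: #1 magnetorquer failed=not, Upper reaction wheel is inoperative=not, Main star tracker is down=not → not all inputs occur → does not occur.
Sensor suite lost [AND]: #2 wheel driver faulted=not, Emergency thruster is inoperative=not → not all inputs occur → does not occur.
Backup chain fails [OR]: Momentum path fails=occurs, Reaction-wheel cluster down=not, Right sun sensor failed=not, Sensor suite lost=not → at least one input occurs → occurs.
Control loop lost [AND]: IMU stuck=not, South propellant valve 2 faulted=not, Rate sensor 2 failed=not → not all inputs occur → does not occur.
Thruster branch lost [AND]: Gyro 2 failed=occurs, Lower magnetorquer 2 trips=not → not all inputs occur → does not occur.
Momentum path 2 down [AND]: Control loop lost=not, Thruster branch lost=not → not all inputs occur → does not occur.
Spacecraft attitude control lost [OR]: Backup chain fails=occurs, Momentum path 2 down=not → at least one input occurs → occurs.

Yes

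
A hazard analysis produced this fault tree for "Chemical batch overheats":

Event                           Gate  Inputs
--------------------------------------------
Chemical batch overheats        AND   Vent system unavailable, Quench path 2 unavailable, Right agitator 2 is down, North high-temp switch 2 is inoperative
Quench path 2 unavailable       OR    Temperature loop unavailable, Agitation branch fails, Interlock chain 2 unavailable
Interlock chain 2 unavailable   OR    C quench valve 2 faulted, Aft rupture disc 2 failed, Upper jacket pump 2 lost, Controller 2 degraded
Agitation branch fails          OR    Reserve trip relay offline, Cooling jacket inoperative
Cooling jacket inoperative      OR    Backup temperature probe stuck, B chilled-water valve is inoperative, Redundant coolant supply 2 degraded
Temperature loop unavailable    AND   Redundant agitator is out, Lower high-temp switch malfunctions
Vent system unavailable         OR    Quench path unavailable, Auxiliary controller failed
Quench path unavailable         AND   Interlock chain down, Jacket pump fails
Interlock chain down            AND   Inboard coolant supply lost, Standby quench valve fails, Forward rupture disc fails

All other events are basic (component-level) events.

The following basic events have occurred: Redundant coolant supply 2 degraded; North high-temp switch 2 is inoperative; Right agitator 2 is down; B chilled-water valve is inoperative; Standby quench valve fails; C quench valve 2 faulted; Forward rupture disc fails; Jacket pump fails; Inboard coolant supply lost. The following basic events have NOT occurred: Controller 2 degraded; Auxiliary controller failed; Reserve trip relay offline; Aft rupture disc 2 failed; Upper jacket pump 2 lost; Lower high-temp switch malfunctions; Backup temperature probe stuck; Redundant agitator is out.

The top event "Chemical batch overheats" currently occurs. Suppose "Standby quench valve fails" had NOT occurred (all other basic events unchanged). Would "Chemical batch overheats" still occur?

No

Counterfactual: set "Standby quench valve fails" to not occurred.
Interlock chain down [AND]: Inboard coolant supply lost=occurs, Standby quench valve fails=not, Forward rupture disc fails=occurs → not all inputs occur → does not occur.
Quench path unavailable [AND]: Interlock chain down=not, Jacket pump fails=occurs → not all inputs occur → does not occur.
Vent system unavailable [OR]: Quench path unavailable=not, Auxiliary controller failed=not → no input occurs → does not occur.
Temperature loop unavailable [AND]: Redundant agitator is out=not, Lower high-temp switch malfunctions=not → not all inputs occur → does not occur.
Cooling jacket inoperative [OR]: Backup temperature probe stuck=not, B chilled-water valve is inoperative=occurs, Redundant coolant supply 2 degraded=occurs → at least one input occurs → occurs.
Agitation branch fails [OR]: Reserve trip relay offline=not, Cooling jacket inoperative=occurs → at least one input occurs → occurs.
Interlock chain 2 unavailable [OR]: C quench valve 2 faulted=occurs, Aft rupture disc 2 failed=not, Upper jacket pump 2 lost=not, Controller 2 degraded=not → at least one input occurs → occurs.
Quench path 2 unavailable [OR]: Temperature loop unavailable=not, Agitation branch fails=occurs, Interlock chain 2 unavailable=occurs → at least one input occurs → occurs.
Chemical batch overheats [AND]: Vent system unavailable=not, Quench path 2 unavailable=occurs, Right agitator 2 is down=occurs, North high-temp switch 2 is inoperative=occurs → not all inputs occur → does not occur.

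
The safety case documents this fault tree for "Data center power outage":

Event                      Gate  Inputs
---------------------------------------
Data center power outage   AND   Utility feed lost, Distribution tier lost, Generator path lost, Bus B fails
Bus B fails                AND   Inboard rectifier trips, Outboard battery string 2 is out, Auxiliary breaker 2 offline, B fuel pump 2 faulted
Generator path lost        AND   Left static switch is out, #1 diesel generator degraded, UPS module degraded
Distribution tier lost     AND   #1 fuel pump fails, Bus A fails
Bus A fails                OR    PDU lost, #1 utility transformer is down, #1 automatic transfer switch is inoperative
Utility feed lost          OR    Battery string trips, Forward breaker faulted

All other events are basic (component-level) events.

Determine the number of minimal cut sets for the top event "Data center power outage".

6

Utility feed lost [OR]: union of children's cut sets → 2 cut set(s).
Bus A fails [OR]: union of children's cut sets → 3 cut set(s).
Distribution tier lost [AND]: one cut set from each child combined → 1 × 3 = 3 cut set(s).
Generator path lost [AND]: one cut set from each child combined → 1 × 1 × 1 = 1 cut set(s).
Bus B fails [AND]: one cut set from each child combined → 1 × 1 × 1 × 1 = 1 cut set(s).
Data center power outage [AND]: one cut set from each child combined → 2 × 3 × 1 × 1 = 6 cut set(s).
Minimal cut sets: {#1 diesel generator degraded, #1 fuel pump fails, Auxiliary breaker 2 offline, B fuel pump 2 faulted, Battery string trips, Inboard rectifier trips, Left static switch is out, Outboard battery string 2 is out, PDU lost, UPS module degraded}; {#1 diesel generator degraded, #1 fuel pump fails, #1 utility transformer is down, Auxiliary breaker 2 offline, B fuel pump 2 faulted, Battery string trips, Inboard rectifier trips, Left static switch is out, Outboard battery string 2 is out, UPS module degraded}; {#1 automatic transfer switch is inoperative, #1 diesel generator degraded, #1 fuel pump fails, Auxiliary breaker 2 offline, B fuel pump 2 faulted, Battery string trips, Inboard rectifier trips, Left static switch is out, Outboard battery string 2 is out, UPS module degraded}; {#1 diesel generator degraded, #1 fuel pump fails, Auxiliary breaker 2 offline, B fuel pump 2 faulted, Forward breaker faulted, Inboard rectifier trips, Left static switch is out, Outboard battery string 2 is out, PDU lost, UPS module degraded}; {#1 diesel generator degraded, #1 fuel pump fails, #1 utility transformer is down, Auxiliary breaker 2 offline, B fuel pump 2 faulted, Forward breaker faulted, Inboard rectifier trips, Left static switch is out, Outboard battery string 2 is out, UPS module degraded}; {#1 automatic transfer switch is inoperative, #1 diesel generator degraded, #1 fuel pump fails, Auxiliary breaker 2 offline, B fuel pump 2 faulted, Forward breaker faulted, Inboard rectifier trips, Left static switch is out, Outboard battery string 2 is out, UPS module degraded}.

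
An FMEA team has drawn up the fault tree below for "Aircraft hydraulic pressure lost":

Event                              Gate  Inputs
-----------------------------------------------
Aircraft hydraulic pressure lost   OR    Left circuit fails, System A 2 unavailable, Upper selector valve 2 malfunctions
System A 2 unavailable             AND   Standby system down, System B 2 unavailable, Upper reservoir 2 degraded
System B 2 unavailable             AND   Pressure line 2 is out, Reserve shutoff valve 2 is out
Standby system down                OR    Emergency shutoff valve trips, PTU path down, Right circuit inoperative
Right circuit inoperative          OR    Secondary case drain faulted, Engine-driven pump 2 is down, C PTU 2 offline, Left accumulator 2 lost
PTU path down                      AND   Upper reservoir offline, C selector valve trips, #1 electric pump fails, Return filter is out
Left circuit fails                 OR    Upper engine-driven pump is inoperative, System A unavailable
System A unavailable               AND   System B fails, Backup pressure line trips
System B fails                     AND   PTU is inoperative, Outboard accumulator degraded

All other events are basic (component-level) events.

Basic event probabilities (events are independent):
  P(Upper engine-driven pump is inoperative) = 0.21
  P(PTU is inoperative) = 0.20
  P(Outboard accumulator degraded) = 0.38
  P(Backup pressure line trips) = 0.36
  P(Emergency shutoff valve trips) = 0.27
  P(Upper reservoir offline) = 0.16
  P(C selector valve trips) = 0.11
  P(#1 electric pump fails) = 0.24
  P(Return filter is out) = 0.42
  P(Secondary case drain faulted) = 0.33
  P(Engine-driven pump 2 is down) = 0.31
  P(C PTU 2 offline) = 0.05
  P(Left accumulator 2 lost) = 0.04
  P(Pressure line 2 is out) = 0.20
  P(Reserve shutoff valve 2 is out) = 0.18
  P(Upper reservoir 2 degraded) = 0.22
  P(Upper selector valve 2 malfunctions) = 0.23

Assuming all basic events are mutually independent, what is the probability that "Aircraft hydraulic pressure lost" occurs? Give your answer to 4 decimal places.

P(System B fails) [AND] = 0.20 × 0.38 = 0.076000
P(System A unavailable) [AND] = 0.076000 × 0.36 = 0.027360
P(Left circuit fails) [OR] = 1 − (1−0.21) × (1−0.027360) = 0.231614
P(PTU path down) [AND] = 0.16 × 0.11 × 0.24 × 0.42 = 0.001774
P(Right circuit inoperative) [OR] = 1 − (1−0.33) × (1−0.31) × (1−0.05) × (1−0.04) = 0.578382
P(Standby system down) [OR] = 1 − (1−0.27) × (1−0.001774) × (1−0.578382) = 0.692765
P(System B 2 unavailable) [AND] = 0.20 × 0.18 = 0.036000
P(System A 2 unavailable) [AND] = 0.692765 × 0.036000 × 0.22 = 0.005487
P(Aircraft hydraulic pressure lost) [OR] = 1 − (1−0.231614) × (1−0.005487) × (1−0.23) = 0.411589
Rounded to 4 decimal places: P(Aircraft hydraulic pressure lost) ≈ 0.4116.

0.4116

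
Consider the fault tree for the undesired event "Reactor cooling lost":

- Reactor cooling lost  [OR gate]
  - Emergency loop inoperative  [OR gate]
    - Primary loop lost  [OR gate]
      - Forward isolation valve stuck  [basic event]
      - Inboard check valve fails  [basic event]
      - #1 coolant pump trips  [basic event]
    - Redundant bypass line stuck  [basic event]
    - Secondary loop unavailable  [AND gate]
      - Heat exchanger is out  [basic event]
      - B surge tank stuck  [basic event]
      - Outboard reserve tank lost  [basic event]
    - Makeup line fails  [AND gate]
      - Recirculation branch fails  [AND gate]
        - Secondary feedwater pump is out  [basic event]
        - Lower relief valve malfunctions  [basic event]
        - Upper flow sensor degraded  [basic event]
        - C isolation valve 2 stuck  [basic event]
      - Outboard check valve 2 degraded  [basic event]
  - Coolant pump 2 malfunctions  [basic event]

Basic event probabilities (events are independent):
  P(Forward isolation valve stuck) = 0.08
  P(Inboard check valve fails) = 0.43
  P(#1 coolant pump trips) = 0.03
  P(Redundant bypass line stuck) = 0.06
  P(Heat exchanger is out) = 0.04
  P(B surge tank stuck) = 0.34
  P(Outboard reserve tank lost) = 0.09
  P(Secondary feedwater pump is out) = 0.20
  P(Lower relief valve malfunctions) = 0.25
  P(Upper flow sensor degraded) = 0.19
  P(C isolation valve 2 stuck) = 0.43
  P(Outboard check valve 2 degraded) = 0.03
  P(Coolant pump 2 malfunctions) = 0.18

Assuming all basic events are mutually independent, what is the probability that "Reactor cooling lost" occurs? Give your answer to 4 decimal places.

P(Primary loop lost) [OR] = 1 − (1−0.08) × (1−0.43) × (1−0.03) = 0.491332
P(Secondary loop unavailable) [AND] = 0.04 × 0.34 × 0.09 = 0.001224
P(Recirculation branch fails) [AND] = 0.20 × 0.25 × 0.19 × 0.43 = 0.004085
P(Makeup line fails) [AND] = 0.004085 × 0.03 = 0.000123
P(Emergency loop inoperative) [OR] = 1 − (1−0.491332) × (1−0.06) × (1−0.001224) × (1−0.000123) = 0.522496
P(Reactor cooling lost) [OR] = 1 − (1−0.522496) × (1−0.18) = 0.608447
Rounded to 4 decimal places: P(Reactor cooling lost) ≈ 0.6084.

0.6084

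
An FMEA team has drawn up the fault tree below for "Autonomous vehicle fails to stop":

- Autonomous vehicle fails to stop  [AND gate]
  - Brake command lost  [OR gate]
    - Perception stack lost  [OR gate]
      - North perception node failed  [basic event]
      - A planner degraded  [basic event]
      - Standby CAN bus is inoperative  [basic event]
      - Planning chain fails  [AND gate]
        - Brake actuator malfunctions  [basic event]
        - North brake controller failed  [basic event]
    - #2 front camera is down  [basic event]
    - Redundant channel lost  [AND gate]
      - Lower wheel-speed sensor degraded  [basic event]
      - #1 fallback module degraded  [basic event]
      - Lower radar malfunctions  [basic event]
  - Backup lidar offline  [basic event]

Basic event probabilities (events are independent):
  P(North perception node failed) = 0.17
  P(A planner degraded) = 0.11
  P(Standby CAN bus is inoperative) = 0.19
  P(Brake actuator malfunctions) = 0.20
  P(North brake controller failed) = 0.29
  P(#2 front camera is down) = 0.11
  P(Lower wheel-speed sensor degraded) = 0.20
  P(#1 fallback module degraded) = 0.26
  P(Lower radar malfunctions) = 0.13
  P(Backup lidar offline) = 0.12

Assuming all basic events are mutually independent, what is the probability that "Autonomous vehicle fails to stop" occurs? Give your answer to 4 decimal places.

P(Planning chain fails) [AND] = 0.20 × 0.29 = 0.058000
P(Perception stack lost) [OR] = 1 − (1−0.17) × (1−0.11) × (1−0.19) × (1−0.058000) = 0.436357
P(Redundant channel lost) [AND] = 0.20 × 0.26 × 0.13 = 0.006760
P(Brake command lost) [OR] = 1 − (1−0.436357) × (1−0.11) × (1−0.006760) = 0.501749
P(Autonomous vehicle fails to stop) [AND] = 0.501749 × 0.12 = 0.060210
Rounded to 4 decimal places: P(Autonomous vehicle fails to stop) ≈ 0.0602.

0.0602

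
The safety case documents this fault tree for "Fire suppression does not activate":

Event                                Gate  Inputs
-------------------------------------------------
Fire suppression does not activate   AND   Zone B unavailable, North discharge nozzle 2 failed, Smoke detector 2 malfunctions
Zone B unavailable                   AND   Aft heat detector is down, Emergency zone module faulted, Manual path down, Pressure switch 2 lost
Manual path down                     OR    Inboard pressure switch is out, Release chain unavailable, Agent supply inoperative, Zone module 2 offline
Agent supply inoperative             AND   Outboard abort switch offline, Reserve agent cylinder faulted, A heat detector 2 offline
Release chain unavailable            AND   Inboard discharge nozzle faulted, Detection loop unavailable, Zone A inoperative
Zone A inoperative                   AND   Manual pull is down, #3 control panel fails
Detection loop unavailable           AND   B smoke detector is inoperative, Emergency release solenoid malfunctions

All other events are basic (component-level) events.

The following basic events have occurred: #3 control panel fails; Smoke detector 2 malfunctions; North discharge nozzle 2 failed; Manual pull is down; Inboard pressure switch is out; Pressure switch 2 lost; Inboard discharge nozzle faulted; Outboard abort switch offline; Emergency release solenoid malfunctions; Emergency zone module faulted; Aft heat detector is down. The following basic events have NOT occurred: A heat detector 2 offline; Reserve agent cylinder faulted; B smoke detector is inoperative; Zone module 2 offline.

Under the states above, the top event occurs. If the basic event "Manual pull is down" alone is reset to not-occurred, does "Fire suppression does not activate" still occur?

Counterfactual: set "Manual pull is down" to not occurred.
Detection loop unavailable [AND]: B smoke detector is inoperative=not, Emergency release solenoid malfunctions=occurs → not all inputs occur → does not occur.
Zone A inoperative [AND]: Manual pull is down=not, #3 control panel fails=occurs → not all inputs occur → does not occur.
Release chain unavailable [AND]: Inboard discharge nozzle faulted=occurs, Detection loop unavailable=not, Zone A inoperative=not → not all inputs occur → does not occur.
Agent supply inoperative [AND]: Outboard abort switch offline=occurs, Reserve agent cylinder faulted=not, A heat detector 2 offline=not → not all inputs occur → does not occur.
Manual path down [OR]: Inboard pressure switch is out=occurs, Release chain unavailable=not, Agent supply inoperative=not, Zone module 2 offline=not → at least one input occurs → occurs.
Zone B unavailable [AND]: Aft heat detector is down=occurs, Emergency zone module faulted=occurs, Manual path down=occurs, Pressure switch 2 lost=occurs → all inputs occur → occurs.
Fire suppression does not activate [AND]: Zone B unavailable=occurs, North discharge nozzle 2 failed=occurs, Smoke detector 2 malfunctions=occurs → all inputs occur → occurs.

Yes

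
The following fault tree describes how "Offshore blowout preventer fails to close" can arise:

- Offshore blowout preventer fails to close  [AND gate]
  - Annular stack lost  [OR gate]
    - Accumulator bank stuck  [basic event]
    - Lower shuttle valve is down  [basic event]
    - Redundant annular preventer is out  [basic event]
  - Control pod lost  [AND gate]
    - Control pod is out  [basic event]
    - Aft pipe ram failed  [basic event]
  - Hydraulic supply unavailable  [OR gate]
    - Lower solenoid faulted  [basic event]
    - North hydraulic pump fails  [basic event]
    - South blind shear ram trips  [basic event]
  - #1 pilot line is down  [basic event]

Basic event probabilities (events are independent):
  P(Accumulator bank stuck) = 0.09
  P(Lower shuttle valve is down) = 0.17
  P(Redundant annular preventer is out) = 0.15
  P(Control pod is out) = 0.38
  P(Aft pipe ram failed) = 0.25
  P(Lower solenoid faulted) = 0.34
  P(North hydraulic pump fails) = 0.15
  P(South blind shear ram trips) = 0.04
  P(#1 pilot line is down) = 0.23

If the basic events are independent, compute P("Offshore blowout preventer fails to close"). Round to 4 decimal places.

0.0036

P(Annular stack lost) [OR] = 1 − (1−0.09) × (1−0.17) × (1−0.15) = 0.357995
P(Control pod lost) [AND] = 0.38 × 0.25 = 0.095000
P(Hydraulic supply unavailable) [OR] = 1 − (1−0.34) × (1−0.15) × (1−0.04) = 0.461440
P(Offshore blowout preventer fails to close) [AND] = 0.357995 × 0.095000 × 0.461440 × 0.23 = 0.003609
Rounded to 4 decimal places: P(Offshore blowout preventer fails to close) ≈ 0.0036.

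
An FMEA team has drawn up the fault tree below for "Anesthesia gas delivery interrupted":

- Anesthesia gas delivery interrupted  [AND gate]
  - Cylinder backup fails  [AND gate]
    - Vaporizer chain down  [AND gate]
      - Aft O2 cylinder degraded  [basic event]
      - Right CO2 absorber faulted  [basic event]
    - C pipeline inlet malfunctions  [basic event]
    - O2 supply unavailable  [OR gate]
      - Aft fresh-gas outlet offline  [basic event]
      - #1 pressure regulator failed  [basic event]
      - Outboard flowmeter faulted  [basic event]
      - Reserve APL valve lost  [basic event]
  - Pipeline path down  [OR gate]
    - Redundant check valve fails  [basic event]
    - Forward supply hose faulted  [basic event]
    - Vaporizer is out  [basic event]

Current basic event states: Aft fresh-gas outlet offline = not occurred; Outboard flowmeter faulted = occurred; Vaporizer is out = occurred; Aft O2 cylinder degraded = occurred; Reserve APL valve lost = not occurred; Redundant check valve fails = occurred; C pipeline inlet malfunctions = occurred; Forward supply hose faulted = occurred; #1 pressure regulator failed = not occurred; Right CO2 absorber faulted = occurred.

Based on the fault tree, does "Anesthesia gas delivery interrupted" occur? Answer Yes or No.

Yes

Vaporizer chain down [AND]: Aft O2 cylinder degraded=occurs, Right CO2 absorber faulted=occurs → all inputs occur → occurs.
O2 supply unavailable [OR]: Aft fresh-gas outlet offline=not, #1 pressure regulator failed=not, Outboard flowmeter faulted=occurs, Reserve APL valve lost=not → at least one input occurs → occurs.
Cylinder backup fails [AND]: Vaporizer chain down=occurs, C pipeline inlet malfunctions=occurs, O2 supply unavailable=occurs → all inputs occur → occurs.
Pipeline path down [OR]: Redundant check valve fails=occurs, Forward supply hose faulted=occurs, Vaporizer is out=occurs → at least one input occurs → occurs.
Anesthesia gas delivery interrupted [AND]: Cylinder backup fails=occurs, Pipeline path down=occurs → all inputs occur → occurs.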